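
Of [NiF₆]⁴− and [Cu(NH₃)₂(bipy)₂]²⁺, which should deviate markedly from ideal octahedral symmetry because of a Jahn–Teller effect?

[Cu(NH₃)₂(bipy)₂]²⁺

[NiF₆]⁴−: Each fluoride is −1; balancing the −4 overall charge requires Ni(II). Ni sits in group 10, so the d-electron count is 10 − 2 = 8. The d⁸ configuration leaves the e_g set evenly filled (or empty) — no strong Jahn–Teller driving force.
[Cu(NH₃)₂(bipy)₂]²⁺: Summing ligand charges against the +2 overall charge gives an oxidation state of +2 for copper. Cu sits in group 11, so the d-electron count is 11 − 2 = 9. The t₂g⁶e_g³ configuration has an unevenly filled e_g set; the Jahn–Teller theorem predicts a tetragonal distortion (typically axial elongation) to lift the degeneracy.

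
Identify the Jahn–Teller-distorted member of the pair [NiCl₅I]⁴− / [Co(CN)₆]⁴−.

[NiCl₅I]⁴−: Ligand charges: each chloride is −1; each iodide is −1. With an overall charge of −4 the nickel centre must be in the +2 oxidation state. Nickel is a group-10 element; Ni(II) is therefore d⁸. The d⁸ configuration leaves the e_g set evenly filled (or empty) — no strong Jahn–Teller driving force.
[Co(CN)₆]⁴−: Summing ligand charges against the −4 overall charge gives an oxidation state of +2 for cobalt. Group 9 minus oxidation state 2 gives a d⁷ configuration. Cyanide is a strong-field ligand (high in the spectrochemical series) for a first-row metal, so the complex is low-spin. The t₂g⁶e_g¹ (low-spin) configuration has an unevenly filled e_g set; the Jahn–Teller theorem predicts a tetragonal distortion (typically axial elongation) to lift the degeneracy.

[Co(CN)₆]⁴−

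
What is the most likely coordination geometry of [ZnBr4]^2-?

Ligand charges: each bromide is −1. With an overall charge of −2 the zinc centre must be in the +2 oxidation state.
Zn sits in group 12, so the d-electron count is 12 − 2 = 10.
With 4 monodentate ligands the coordination number is 4.
A d¹⁰ ion has no crystal-field stabilisation preference between square planar and tetrahedral, so four ligands adopt the sterically favoured tetrahedral geometry.

tetrahedral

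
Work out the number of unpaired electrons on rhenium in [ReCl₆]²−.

3

Each chloride is −1; balancing the −2 overall charge requires Re(IV).
Group 7 minus oxidation state 4 gives a d³ configuration.
In an octahedral field the d³ configuration is t₂g³e_g⁰ (only one arrangement possible), giving 3 unpaired electrons.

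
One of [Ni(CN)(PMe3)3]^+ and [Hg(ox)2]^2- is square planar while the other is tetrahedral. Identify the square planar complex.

For [Ni(CN)(PMe3)3]^+: Ligand charges: each cyanide is −1; trimethylphosphine is neutral. With an overall charge of +1 the nickel centre must be in the +2 oxidation state. Nickel is a group-10 element; Ni(II) is therefore d⁸. Cyanide and trimethylphosphine are strong-field ligands (high in the spectrochemical series). A 3d d⁸ ion with strong-field ligands gains enough CFSE to favour square planar over tetrahedral. → square planar.
For [Hg(ox)2]^2-: Each oxalate is −2; balancing the −2 overall charge requires Hg(II). Hg sits in group 12, so the d-electron count is 12 − 2 = 10. A d¹⁰ ion has no crystal-field stabilisation preference between square planar and tetrahedral, so four ligands adopt the sterically favoured tetrahedral geometry. → tetrahedral.

[Ni(CN)(PMe3)3]^+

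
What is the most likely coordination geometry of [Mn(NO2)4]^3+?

Ligand charges: each nitro (N-bound nitrite) is −1. With an overall charge of +3 the manganese centre must be in the +7 oxidation state.
Group 7 minus oxidation state 7 gives a d⁰ configuration.
With 4 monodentate ligands the coordination number is 4.
A d⁰ ion has no crystal-field stabilisation preference between square planar and tetrahedral, so four ligands adopt the sterically favoured tetrahedral geometry.

tetrahedral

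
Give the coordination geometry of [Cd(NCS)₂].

linear

Each isothiocyanate is −1; balancing the 0 overall charge requires Cd(II).
Group 12 minus oxidation state 2 gives a d¹⁰ configuration.
Coordination number: 2.
A d¹⁰ ion with only two ligands adopts a linear arrangement (sp hybridisation; no CFSE preference).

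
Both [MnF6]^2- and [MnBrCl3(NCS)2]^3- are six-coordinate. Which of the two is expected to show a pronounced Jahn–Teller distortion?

[MnBrCl3(NCS)2]^3-

[MnF6]^2-: Each fluoride is −1; balancing the −2 overall charge requires Mn(IV). Mn sits in group 7, so the d-electron count is 7 − 4 = 3. The d³ configuration leaves the e_g set evenly filled (or empty) — no strong Jahn–Teller driving force.
[MnBrCl3(NCS)2]^3-: Summing ligand charges against the −3 overall charge gives an oxidation state of +3 for manganese. Group 7 minus oxidation state 3 gives a d⁴ configuration. Bromide, chloride, and isothiocyanate are weak-field ligands for a first-row metal, so the complex is high-spin. The t₂g³e_g¹ (high-spin) configuration has an unevenly filled e_g set; the Jahn–Teller theorem predicts a tetragonal distortion (typically axial elongation) to lift the degeneracy.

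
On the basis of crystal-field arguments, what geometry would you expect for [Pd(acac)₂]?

Ligand charges: each acetylacetonate is −1. With an overall charge of 0 the palladium centre must be in the +2 oxidation state.
Palladium is a group-10 element; Pd(II) is therefore d⁸.
Counting donor atoms: 2×acetylacetonate (bidentate) → 4 donors. Coordination number = 4.
A 4d d⁸ ion has a large crystal-field splitting; square planar leaves the high-energy d_{x²−y²} orbital empty and maximises CFSE.

square planar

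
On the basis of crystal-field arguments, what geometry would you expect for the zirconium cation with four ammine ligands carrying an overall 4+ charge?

Summing ligand charges against the +4 overall charge gives an oxidation state of +4 for zirconium.
Zirconium is a group-4 element; Zr(IV) is therefore d⁰.
With 4 monodentate ligands the coordination number is 4.
A d⁰ ion has no crystal-field stabilisation preference between square planar and tetrahedral, so four ligands adopt the sterically favoured tetrahedral geometry.

tetrahedral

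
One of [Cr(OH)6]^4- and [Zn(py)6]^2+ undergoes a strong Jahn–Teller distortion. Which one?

[Cr(OH)6]^4-

[Cr(OH)6]^4-: Summing ligand charges against the −4 overall charge gives an oxidation state of +2 for chromium. Cr sits in group 6, so the d-electron count is 6 − 2 = 4. Hydroxide is a weak-field ligand for a first-row metal, so the complex is high-spin. The t₂g³e_g¹ (high-spin) configuration has an unevenly filled e_g set; the Jahn–Teller theorem predicts a tetragonal distortion (typically axial elongation) to lift the degeneracy.
[Zn(py)6]^2+: Summing ligand charges against the +2 overall charge gives an oxidation state of +2 for zinc. Zinc is a group-12 element; Zn(II) is therefore d¹⁰. The d¹⁰ configuration leaves the e_g set evenly filled (or empty) — no strong Jahn–Teller driving force.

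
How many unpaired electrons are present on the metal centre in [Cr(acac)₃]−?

4

Ligand charges: each acetylacetonate is −1. With an overall charge of −1 the chromium centre must be in the +2 oxidation state.
Cr sits in group 6, so the d-electron count is 6 − 2 = 4.
Counting donor atoms: 3×acetylacetonate (bidentate) → 6 donors. Coordination number = 6.
The spin state decides the count: Acetylacetonate is a weak-field ligand for a first-row metal, so the complex is high-spin.
An octahedral high-spin d⁴ ion is t₂g³e_g¹, giving 4 unpaired electrons.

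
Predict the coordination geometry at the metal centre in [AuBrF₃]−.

square planar

Ligand charges: each bromide is −1; each fluoride is −1. With an overall charge of −1 the gold centre must be in the +3 oxidation state.
Group 11 minus oxidation state 3 gives a d⁸ configuration.
Coordination number: 4.
A 5d d⁸ ion has a large crystal-field splitting; square planar leaves the high-energy d_{x²−y²} orbital empty and maximises CFSE.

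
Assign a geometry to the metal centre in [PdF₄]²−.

square planar

Each fluoride is −1; balancing the −2 overall charge requires Pd(II).
Group 10 minus oxidation state 2 gives a d⁸ configuration.
With 4 monodentate ligands the coordination number is 4.
A 4d d⁸ ion has a large crystal-field splitting; square planar leaves the high-energy d_{x²−y²} orbital empty and maximises CFSE.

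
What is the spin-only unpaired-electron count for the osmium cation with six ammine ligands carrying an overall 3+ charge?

1

Summing ligand charges against the +3 overall charge gives an oxidation state of +3 for osmium.
Group 8 minus oxidation state 3 gives a d⁵ configuration.
The spin state decides the count: a 5d ion has a large Δₒ and is invariably low-spin.
An octahedral low-spin d⁵ ion is t₂g⁵e_g⁰, giving 1 unpaired electron.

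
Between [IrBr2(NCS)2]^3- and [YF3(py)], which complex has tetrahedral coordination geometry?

[YF3(py)]

For [IrBr2(NCS)2]^3-: Ligand charges: each bromide is −1; each isothiocyanate is −1. With an overall charge of −3 the iridium centre must be in the +1 oxidation state. Iridium is a group-9 element; Ir(I) is therefore d⁸. A 5d d⁸ ion has a large crystal-field splitting; square planar leaves the high-energy d_{x²−y²} orbital empty and maximises CFSE. → square planar.
For [YF3(py)]: Summing ligand charges against the 0 overall charge gives an oxidation state of +3 for yttrium. Group 3 minus oxidation state 3 gives a d⁰ configuration. A d⁰ ion has no crystal-field stabilisation preference between square planar and tetrahedral, so four ligands adopt the sterically favoured tetrahedral geometry. → tetrahedral.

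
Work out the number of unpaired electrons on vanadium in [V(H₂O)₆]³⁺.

Water is neutral; balancing the +3 overall charge requires V(III).
Group 5 minus oxidation state 3 gives a d² configuration.
In an octahedral field the d² configuration is t₂g²e_g⁰ (only one arrangement possible), giving 2 unpaired electrons.

2 unpaired electrons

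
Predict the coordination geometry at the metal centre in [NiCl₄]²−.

tetrahedral

Summing ligand charges against the −2 overall charge gives an oxidation state of +2 for nickel.
Nickel is a group-10 element; Ni(II) is therefore d⁸.
With 4 monodentate ligands the coordination number is 4.
Chloride is a weak-field ligand.
With weak-field ligands the CFSE gain from square planar is small, so a 3d d⁸ ion takes the sterically preferred tetrahedral geometry.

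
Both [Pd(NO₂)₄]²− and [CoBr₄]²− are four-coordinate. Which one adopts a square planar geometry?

For [Pd(NO₂)₄]²−: Each nitro (N-bound nitrite) is −1; balancing the −2 overall charge requires Pd(II). Palladium is a group-10 element; Pd(II) is therefore d⁸. A 4d d⁸ ion has a large crystal-field splitting; square planar leaves the high-energy d_{x²−y²} orbital empty and maximises CFSE. → square planar.
For [CoBr₄]²−: Each bromide is −1; balancing the −2 overall charge requires Co(II). Cobalt is a group-9 element; Co(II) is therefore d⁷. For a high-spin 3d d⁷ ion with weak-field ligands the small Δₜ gives little square-planar CFSE advantage, so four ligands adopt the sterically favoured tetrahedral geometry. → tetrahedral.

[Pd(NO₂)₄]²−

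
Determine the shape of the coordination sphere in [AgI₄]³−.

tetrahedral

Summing ligand charges against the −3 overall charge gives an oxidation state of +1 for silver.
Ag sits in group 11, so the d-electron count is 11 − 1 = 10.
Coordination number: 4.
A d¹⁰ ion has no crystal-field stabilisation preference between square planar and tetrahedral, so four ligands adopt the sterically favoured tetrahedral geometry.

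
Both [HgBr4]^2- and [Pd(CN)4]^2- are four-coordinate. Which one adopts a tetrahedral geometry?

For [HgBr4]^2-: Summing ligand charges against the −2 overall charge gives an oxidation state of +2 for mercury. Mercury is a group-12 element; Hg(II) is therefore d¹⁰. A d¹⁰ ion has no crystal-field stabilisation preference between square planar and tetrahedral, so four ligands adopt the sterically favoured tetrahedral geometry. → tetrahedral.
For [Pd(CN)4]^2-: Summing ligand charges against the −2 overall charge gives an oxidation state of +2 for palladium. Pd sits in group 10, so the d-electron count is 10 − 2 = 8. A 4d d⁸ ion has a large crystal-field splitting; square planar leaves the high-energy d_{x²−y²} orbital empty and maximises CFSE. → square planar.

[HgBr4]^2-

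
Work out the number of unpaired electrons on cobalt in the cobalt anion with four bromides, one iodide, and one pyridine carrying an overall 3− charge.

Summing ligand charges against the −3 overall charge gives an oxidation state of +2 for cobalt.
Cobalt is a group-9 element; Co(II) is therefore d⁷.
The spin state decides the count: Bromide and iodide are weak-field ligands for a first-row metal, so the complex is high-spin.
An octahedral high-spin d⁷ ion is t₂g⁵e_g², giving 3 unpaired electrons.

3 unpaired electrons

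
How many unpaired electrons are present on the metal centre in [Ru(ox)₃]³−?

Ligand charges: each oxalate is −2. With an overall charge of −3 the ruthenium centre must be in the +3 oxidation state.
Ruthenium is a group-8 element; Ru(III) is therefore d⁵.
Counting donor atoms: 3×oxalate (bidentate) → 6 donors. Coordination number = 6.
The spin state decides the count: a 4d ion has a large Δₒ and is invariably low-spin.
An octahedral low-spin d⁵ ion is t₂g⁵e_g⁰, giving 1 unpaired electron.

1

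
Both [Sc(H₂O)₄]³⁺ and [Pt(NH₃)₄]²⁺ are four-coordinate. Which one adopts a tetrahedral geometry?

[Sc(H₂O)₄]³⁺

For [Sc(H₂O)₄]³⁺: Summing ligand charges against the +3 overall charge gives an oxidation state of +3 for scandium. Sc sits in group 3, so the d-electron count is 3 − 3 = 0. A d⁰ ion has no crystal-field stabilisation preference between square planar and tetrahedral, so four ligands adopt the sterically favoured tetrahedral geometry. → tetrahedral.
For [Pt(NH₃)₄]²⁺: Ligand charges: ammonia is neutral. With an overall charge of +2 the platinum centre must be in the +2 oxidation state. Group 10 minus oxidation state 2 gives a d⁸ configuration. A 5d d⁸ ion has a large crystal-field splitting; square planar leaves the high-energy d_{x²−y²} orbital empty and maximises CFSE. → square planar.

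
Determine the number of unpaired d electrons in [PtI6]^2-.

0 unpaired electrons

Summing ligand charges against the −2 overall charge gives an oxidation state of +4 for platinum.
Group 10 minus oxidation state 4 gives a d⁶ configuration.
The spin state decides the count: a 5d ion has a large Δₒ and is invariably low-spin.
An octahedral low-spin d⁶ ion is t₂g⁶e_g⁰, giving 0 unpaired electrons.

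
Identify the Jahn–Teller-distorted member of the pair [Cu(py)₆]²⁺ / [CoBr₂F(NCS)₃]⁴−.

[Cu(py)₆]²⁺

[Cu(py)₆]²⁺: Ligand charges: pyridine is neutral. With an overall charge of +2 the copper centre must be in the +2 oxidation state. Cu sits in group 11, so the d-electron count is 11 − 2 = 9. The t₂g⁶e_g³ configuration has an unevenly filled e_g set; the Jahn–Teller theorem predicts a tetragonal distortion (typically axial elongation) to lift the degeneracy.
[CoBr₂F(NCS)₃]⁴−: Ligand charges: each bromide is −1; each fluoride is −1; each isothiocyanate is −1. With an overall charge of −4 the cobalt centre must be in the +2 oxidation state. Group 9 minus oxidation state 2 gives a d⁷ configuration. Bromide, fluoride, and isothiocyanate are weak-field ligands for a first-row metal, so the complex is high-spin. The d⁷ configuration leaves the e_g set evenly filled (or empty) — no strong Jahn–Teller driving force.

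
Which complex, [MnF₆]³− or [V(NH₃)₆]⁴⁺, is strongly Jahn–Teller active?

[MnF₆]³−

[MnF₆]³−: Summing ligand charges against the −3 overall charge gives an oxidation state of +3 for manganese. Mn sits in group 7, so the d-electron count is 7 − 3 = 4. Fluoride is a weak-field ligand for a first-row metal, so the complex is high-spin. The t₂g³e_g¹ (high-spin) configuration has an unevenly filled e_g set; the Jahn–Teller theorem predicts a tetragonal distortion (typically axial elongation) to lift the degeneracy.
[V(NH₃)₆]⁴⁺: Summing ligand charges against the +4 overall charge gives an oxidation state of +4 for vanadium. V sits in group 5, so the d-electron count is 5 − 4 = 1. The d¹ configuration leaves the e_g set evenly filled (or empty) — no strong Jahn–Teller driving force.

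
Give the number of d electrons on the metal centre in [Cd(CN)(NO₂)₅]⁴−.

d¹⁰

Ligand charges: each cyanide is −1; each nitro (N-bound nitrite) is −1. With an overall charge of −4 the cadmium centre must be in the +2 oxidation state.
Cd sits in group 12, so the d-electron count is 12 − 2 = 10.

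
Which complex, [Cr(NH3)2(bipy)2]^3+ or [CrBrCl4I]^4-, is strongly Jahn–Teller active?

[Cr(NH3)2(bipy)2]^3+: Ammonia is neutral; 2,2′-bipyridine is neutral; balancing the +3 overall charge requires Cr(III). Group 6 minus oxidation state 3 gives a d³ configuration. The d³ configuration leaves the e_g set evenly filled (or empty) — no strong Jahn–Teller driving force.
[CrBrCl4I]^4-: Summing ligand charges against the −4 overall charge gives an oxidation state of +2 for chromium. Cr sits in group 6, so the d-electron count is 6 − 2 = 4. Bromide, chloride, and iodide are weak-field ligands for a first-row metal, so the complex is high-spin. The t₂g³e_g¹ (high-spin) configuration has an unevenly filled e_g set; the Jahn–Teller theorem predicts a tetragonal distortion (typically axial elongation) to lift the degeneracy.

[CrBrCl4I]^4-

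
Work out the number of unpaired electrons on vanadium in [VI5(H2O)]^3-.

3

Ligand charges: each iodide is −1; water is neutral. With an overall charge of −3 the vanadium centre must be in the +2 oxidation state.
Group 5 minus oxidation state 2 gives a d³ configuration.
In an octahedral field the d³ configuration is t₂g³e_g⁰ (only one arrangement possible), giving 3 unpaired electrons.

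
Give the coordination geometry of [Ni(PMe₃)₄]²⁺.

square planar

Summing ligand charges against the +2 overall charge gives an oxidation state of +2 for nickel.
Nickel is a group-10 element; Ni(II) is therefore d⁸.
Coordination number: 4.
Trimethylphosphine is a strong-field ligand (high in the spectrochemical series).
A 3d d⁸ ion with strong-field ligands gains enough CFSE to favour square planar over tetrahedral.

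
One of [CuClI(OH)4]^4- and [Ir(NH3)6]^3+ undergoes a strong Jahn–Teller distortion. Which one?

[CuClI(OH)4]^4-

[CuClI(OH)4]^4-: Each chloride is −1; each iodide is −1; each hydroxide is −1; balancing the −4 overall charge requires Cu(II). Group 11 minus oxidation state 2 gives a d⁹ configuration. The t₂g⁶e_g³ configuration has an unevenly filled e_g set; the Jahn–Teller theorem predicts a tetragonal distortion (typically axial elongation) to lift the degeneracy.
[Ir(NH3)6]^3+: Summing ligand charges against the +3 overall charge gives an oxidation state of +3 for iridium. Group 9 minus oxidation state 3 gives a d⁶ configuration. A 5d ion has a large Δₒ and is invariably low-spin. The d⁶ configuration leaves the e_g set evenly filled (or empty) — no strong Jahn–Teller driving force.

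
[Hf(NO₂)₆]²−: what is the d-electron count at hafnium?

Ligand charges: each nitro (N-bound nitrite) is −1. With an overall charge of −2 the hafnium centre must be in the +4 oxidation state.
Group 4 minus oxidation state 4 gives a d⁰ configuration.

d⁰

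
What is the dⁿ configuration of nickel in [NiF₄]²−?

d⁸

Ligand charges: each fluoride is −1. With an overall charge of −2 the nickel centre must be in the +2 oxidation state.
Ni sits in group 10, so the d-electron count is 10 − 2 = 8.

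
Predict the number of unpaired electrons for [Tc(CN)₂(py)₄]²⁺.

Each cyanide is −1; pyridine is neutral; balancing the +2 overall charge requires Tc(IV).
Tc sits in group 7, so the d-electron count is 7 − 4 = 3.
In an octahedral field the d³ configuration is t₂g³e_g⁰ (only one arrangement possible), giving 3 unpaired electrons.

3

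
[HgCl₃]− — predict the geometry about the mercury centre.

trigonal planar

Summing ligand charges against the −1 overall charge gives an oxidation state of +2 for mercury.
Mercury is a group-12 element; Hg(II) is therefore d¹⁰.
Coordination number: 3.
Three ligands around a d¹⁰ centre minimise repulsion in a trigonal-planar arrangement.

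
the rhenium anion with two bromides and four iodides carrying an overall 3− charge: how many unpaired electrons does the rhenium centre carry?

Ligand charges: each bromide is −1; each iodide is −1. With an overall charge of −3 the rhenium centre must be in the +3 oxidation state.
Re sits in group 7, so the d-electron count is 7 − 3 = 4.
The spin state decides the count: a 5d ion has a large Δₒ and is invariably low-spin.
An octahedral low-spin d⁴ ion is t₂g⁴e_g⁰, giving 2 unpaired electrons.

2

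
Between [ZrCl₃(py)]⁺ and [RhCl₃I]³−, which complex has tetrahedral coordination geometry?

[ZrCl₃(py)]⁺

For [ZrCl₃(py)]⁺: Summing ligand charges against the +1 overall charge gives an oxidation state of +4 for zirconium. Group 4 minus oxidation state 4 gives a d⁰ configuration. A d⁰ ion has no crystal-field stabilisation preference between square planar and tetrahedral, so four ligands adopt the sterically favoured tetrahedral geometry. → tetrahedral.
For [RhCl₃I]³−: Each chloride is −1; each iodide is −1; balancing the −3 overall charge requires Rh(I). Rhodium is a group-9 element; Rh(I) is therefore d⁸. A 4d d⁸ ion has a large crystal-field splitting; square planar leaves the high-energy d_{x²−y²} orbital empty and maximises CFSE. → square planar.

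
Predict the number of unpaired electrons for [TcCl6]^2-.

Each chloride is −1; balancing the −2 overall charge requires Tc(IV).
Tc sits in group 7, so the d-electron count is 7 − 4 = 3.
In an octahedral field the d³ configuration is t₂g³e_g⁰ (only one arrangement possible), giving 3 unpaired electrons.

3 unpaired electrons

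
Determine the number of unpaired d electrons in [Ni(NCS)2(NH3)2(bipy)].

Summing ligand charges against the 0 overall charge gives an oxidation state of +2 for nickel.
Ni sits in group 10, so the d-electron count is 10 − 2 = 8.
Counting donor atoms: 2×isothiocyanate (monodentate) → 2 donors; 2×ammonia (monodentate) → 2 donors; 1×2,2′-bipyridine (bidentate) → 2 donors. Coordination number = 6.
In an octahedral field the d⁸ configuration is t₂g⁶e_g² (only one arrangement possible), giving 2 unpaired electrons.

2 unpaired electrons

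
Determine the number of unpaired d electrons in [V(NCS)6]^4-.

Summing ligand charges against the −4 overall charge gives an oxidation state of +2 for vanadium.
Vanadium is a group-5 element; V(II) is therefore d³.
In an octahedral field the d³ configuration is t₂g³e_g⁰ (only one arrangement possible), giving 3 unpaired electrons.

3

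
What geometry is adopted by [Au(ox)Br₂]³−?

Summing ligand charges against the −3 overall charge gives an oxidation state of +1 for gold.
Au sits in group 11, so the d-electron count is 11 − 1 = 10.
Counting donor atoms: 1×oxalate (bidentate) → 2 donors; 2×bromide (monodentate) → 2 donors. Coordination number = 4.
A d¹⁰ ion has no crystal-field stabilisation preference between square planar and tetrahedral, so four ligands adopt the sterically favoured tetrahedral geometry.

tetrahedral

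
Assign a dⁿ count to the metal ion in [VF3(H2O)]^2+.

Ligand charges: each fluoride is −1; water is neutral. With an overall charge of +2 the vanadium centre must be in the +5 oxidation state.
Vanadium is a group-5 element; V(V) is therefore d⁰.

d0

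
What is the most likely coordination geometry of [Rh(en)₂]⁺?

square planar

Summing ligand charges against the +1 overall charge gives an oxidation state of +1 for rhodium.
Group 9 minus oxidation state 1 gives a d⁸ configuration.
Counting donor atoms: 2×ethylenediamine (bidentate) → 4 donors. Coordination number = 4.
A 4d d⁸ ion has a large crystal-field splitting; square planar leaves the high-energy d_{x²−y²} orbital empty and maximises CFSE.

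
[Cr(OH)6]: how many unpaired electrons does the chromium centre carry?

0

Summing ligand charges against the 0 overall charge gives an oxidation state of +6 for chromium.
Group 6 minus oxidation state 6 gives a d⁰ configuration.
In an octahedral field the d⁰ configuration is t₂g⁰e_g⁰, giving 0 unpaired electrons.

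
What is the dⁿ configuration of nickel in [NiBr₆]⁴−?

Summing ligand charges against the −4 overall charge gives an oxidation state of +2 for nickel.
Group 10 minus oxidation state 2 gives a d⁸ configuration.

d⁸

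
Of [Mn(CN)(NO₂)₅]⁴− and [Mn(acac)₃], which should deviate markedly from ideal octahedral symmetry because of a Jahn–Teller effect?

[Mn(acac)₃]

[Mn(CN)(NO₂)₅]⁴−: Ligand charges: each cyanide is −1; each nitro (N-bound nitrite) is −1. With an overall charge of −4 the manganese centre must be in the +2 oxidation state. Manganese is a group-7 element; Mn(II) is therefore d⁵. Cyanide and nitro (N-bound nitrite) are strong-field ligands (high in the spectrochemical series) for a first-row metal, so the complex is low-spin. The d⁵ configuration leaves the e_g set evenly filled (or empty) — no strong Jahn–Teller driving force.
[Mn(acac)₃]: Summing ligand charges against the 0 overall charge gives an oxidation state of +3 for manganese. Group 7 minus oxidation state 3 gives a d⁴ configuration. Acetylacetonate is a weak-field ligand for a first-row metal, so the complex is high-spin. The t₂g³e_g¹ (high-spin) configuration has an unevenly filled e_g set; the Jahn–Teller theorem predicts a tetragonal distortion (typically axial elongation) to lift the degeneracy.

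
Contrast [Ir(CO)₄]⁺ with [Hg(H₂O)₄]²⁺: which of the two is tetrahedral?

For [Ir(CO)₄]⁺: Summing ligand charges against the +1 overall charge gives an oxidation state of +1 for iridium. Group 9 minus oxidation state 1 gives a d⁸ configuration. A 5d d⁸ ion has a large crystal-field splitting; square planar leaves the high-energy d_{x²−y²} orbital empty and maximises CFSE. → square planar.
For [Hg(H₂O)₄]²⁺: Water is neutral; balancing the +2 overall charge requires Hg(II). Mercury is a group-12 element; Hg(II) is therefore d¹⁰. A d¹⁰ ion has no crystal-field stabilisation preference between square planar and tetrahedral, so four ligands adopt the sterically favoured tetrahedral geometry. → tetrahedral.

[Hg(H₂O)₄]²⁺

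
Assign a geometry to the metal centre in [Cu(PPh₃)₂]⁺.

linear

Triphenylphosphine is neutral; balancing the +1 overall charge requires Cu(I).
Group 11 minus oxidation state 1 gives a d¹⁰ configuration.
With 2 monodentate ligands the coordination number is 2.
A d¹⁰ ion with only two ligands adopts a linear arrangement (sp hybridisation; no CFSE preference).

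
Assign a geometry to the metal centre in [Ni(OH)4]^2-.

tetrahedral

Summing ligand charges against the −2 overall charge gives an oxidation state of +2 for nickel.
Ni sits in group 10, so the d-electron count is 10 − 2 = 8.
Coordination number: 4.
Hydroxide is a weak-field ligand.
With weak-field ligands the CFSE gain from square planar is small, so a 3d d⁸ ion takes the sterically preferred tetrahedral geometry.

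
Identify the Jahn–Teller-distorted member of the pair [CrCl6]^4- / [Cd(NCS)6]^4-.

[CrCl6]^4-

[CrCl6]^4-: Each chloride is −1; balancing the −4 overall charge requires Cr(II). Group 6 minus oxidation state 2 gives a d⁴ configuration. Chloride is a weak-field ligand for a first-row metal, so the complex is high-spin. The t₂g³e_g¹ (high-spin) configuration has an unevenly filled e_g set; the Jahn–Teller theorem predicts a tetragonal distortion (typically axial elongation) to lift the degeneracy.
[Cd(NCS)6]^4-: Summing ligand charges against the −4 overall charge gives an oxidation state of +2 for cadmium. Cd sits in group 12, so the d-electron count is 12 − 2 = 10. The d¹⁰ configuration leaves the e_g set evenly filled (or empty) — no strong Jahn–Teller driving force.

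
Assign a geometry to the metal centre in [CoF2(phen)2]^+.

octahedral

Ligand charges: each fluoride is −1; 1,10-phenanthroline is neutral. With an overall charge of +1 the cobalt centre must be in the +3 oxidation state.
Co sits in group 9, so the d-electron count is 9 − 3 = 6.
Counting donor atoms: 2×fluoride (monodentate) → 2 donors; 2×1,10-phenanthroline (bidentate) → 4 donors. Coordination number = 6.
Six donors around a single metal centre give an octahedral coordination sphere.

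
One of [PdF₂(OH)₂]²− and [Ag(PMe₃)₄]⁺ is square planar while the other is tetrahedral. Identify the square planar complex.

[PdF₂(OH)₂]²−

For [PdF₂(OH)₂]²−: Ligand charges: each fluoride is −1; each hydroxide is −1. With an overall charge of −2 the palladium centre must be in the +2 oxidation state. Palladium is a group-10 element; Pd(II) is therefore d⁸. A 4d d⁸ ion has a large crystal-field splitting; square planar leaves the high-energy d_{x²−y²} orbital empty and maximises CFSE. → square planar.
For [Ag(PMe₃)₄]⁺: Summing ligand charges against the +1 overall charge gives an oxidation state of +1 for silver. Group 11 minus oxidation state 1 gives a d¹⁰ configuration. A d¹⁰ ion has no crystal-field stabilisation preference between square planar and tetrahedral, so four ligands adopt the sterically favoured tetrahedral geometry. → tetrahedral.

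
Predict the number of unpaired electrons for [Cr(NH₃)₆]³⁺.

Ammonia is neutral; balancing the +3 overall charge requires Cr(III).
Chromium is a group-6 element; Cr(III) is therefore d³.
In an octahedral field the d³ configuration is t₂g³e_g⁰ (only one arrangement possible), giving 3 unpaired electrons.

3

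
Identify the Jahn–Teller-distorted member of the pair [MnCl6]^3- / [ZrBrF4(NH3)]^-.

[MnCl6]^3-

[MnCl6]^3-: Summing ligand charges against the −3 overall charge gives an oxidation state of +3 for manganese. Manganese is a group-7 element; Mn(III) is therefore d⁴. Chloride is a weak-field ligand for a first-row metal, so the complex is high-spin. The t₂g³e_g¹ (high-spin) configuration has an unevenly filled e_g set; the Jahn–Teller theorem predicts a tetragonal distortion (typically axial elongation) to lift the degeneracy.
[ZrBrF4(NH3)]^-: Each bromide is −1; each fluoride is −1; ammonia is neutral; balancing the −1 overall charge requires Zr(IV). Group 4 minus oxidation state 4 gives a d⁰ configuration. The d⁰ configuration leaves the e_g set evenly filled (or empty) — no strong Jahn–Teller driving force.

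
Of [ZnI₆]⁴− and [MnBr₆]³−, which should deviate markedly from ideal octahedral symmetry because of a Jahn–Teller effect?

[MnBr₆]³−

[ZnI₆]⁴−: Summing ligand charges against the −4 overall charge gives an oxidation state of +2 for zinc. Group 12 minus oxidation state 2 gives a d¹⁰ configuration. The d¹⁰ configuration leaves the e_g set evenly filled (or empty) — no strong Jahn–Teller driving force.
[MnBr₆]³−: Ligand charges: each bromide is −1. With an overall charge of −3 the manganese centre must be in the +3 oxidation state. Group 7 minus oxidation state 3 gives a d⁴ configuration. Bromide is a weak-field ligand for a first-row metal, so the complex is high-spin. The t₂g³e_g¹ (high-spin) configuration has an unevenly filled e_g set; the Jahn–Teller theorem predicts a tetragonal distortion (typically axial elongation) to lift the degeneracy.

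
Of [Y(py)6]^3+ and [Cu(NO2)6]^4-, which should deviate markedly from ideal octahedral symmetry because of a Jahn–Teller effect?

[Y(py)6]^3+: Summing ligand charges against the +3 overall charge gives an oxidation state of +3 for yttrium. Yttrium is a group-3 element; Y(III) is therefore d⁰. The d⁰ configuration leaves the e_g set evenly filled (or empty) — no strong Jahn–Teller driving force.
[Cu(NO2)6]^4-: Each nitro (N-bound nitrite) is −1; balancing the −4 overall charge requires Cu(II). Group 11 minus oxidation state 2 gives a d⁹ configuration. The t₂g⁶e_g³ configuration has an unevenly filled e_g set; the Jahn–Teller theorem predicts a tetragonal distortion (typically axial elongation) to lift the degeneracy.

[Cu(NO2)6]^4-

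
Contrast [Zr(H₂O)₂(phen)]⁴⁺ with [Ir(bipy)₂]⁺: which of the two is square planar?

For [Zr(H₂O)₂(phen)]⁴⁺: Summing ligand charges against the +4 overall charge gives an oxidation state of +4 for zirconium. Zr sits in group 4, so the d-electron count is 4 − 4 = 0. A d⁰ ion has no crystal-field stabilisation preference between square planar and tetrahedral, so four ligands adopt the sterically favoured tetrahedral geometry. → tetrahedral.
For [Ir(bipy)₂]⁺: Ligand charges: 2,2′-bipyridine is neutral. With an overall charge of +1 the iridium centre must be in the +1 oxidation state. Iridium is a group-9 element; Ir(I) is therefore d⁸. A 5d d⁸ ion has a large crystal-field splitting; square planar leaves the high-energy d_{x²−y²} orbital empty and maximises CFSE. → square planar.

[Ir(bipy)₂]⁺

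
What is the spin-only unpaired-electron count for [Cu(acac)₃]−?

1

Each acetylacetonate is −1; balancing the −1 overall charge requires Cu(II).
Cu sits in group 11, so the d-electron count is 11 − 2 = 9.
Counting donor atoms: 3×acetylacetonate (bidentate) → 6 donors. Coordination number = 6.
In an octahedral field the d⁹ configuration is t₂g⁶e_g³ (only one arrangement possible), giving 1 unpaired electron.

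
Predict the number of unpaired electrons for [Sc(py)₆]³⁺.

0

Ligand charges: pyridine is neutral. With an overall charge of +3 the scandium centre must be in the +3 oxidation state.
Scandium is a group-3 element; Sc(III) is therefore d⁰.
In an octahedral field the d⁰ configuration is t₂g⁰e_g⁰, giving 0 unpaired electrons.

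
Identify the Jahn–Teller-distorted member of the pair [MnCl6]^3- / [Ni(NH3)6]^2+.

[MnCl6]^3-: Ligand charges: each chloride is −1. With an overall charge of −3 the manganese centre must be in the +3 oxidation state. Mn sits in group 7, so the d-electron count is 7 − 3 = 4. Chloride is a weak-field ligand for a first-row metal, so the complex is high-spin. The t₂g³e_g¹ (high-spin) configuration has an unevenly filled e_g set; the Jahn–Teller theorem predicts a tetragonal distortion (typically axial elongation) to lift the degeneracy.
[Ni(NH3)6]^2+: Ligand charges: ammonia is neutral. With an overall charge of +2 the nickel centre must be in the +2 oxidation state. Group 10 minus oxidation state 2 gives a d⁸ configuration. The d⁸ configuration leaves the e_g set evenly filled (or empty) — no strong Jahn–Teller driving force.

[MnCl6]^3-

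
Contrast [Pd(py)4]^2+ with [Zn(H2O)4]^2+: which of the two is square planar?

For [Pd(py)4]^2+: Summing ligand charges against the +2 overall charge gives an oxidation state of +2 for palladium. Pd sits in group 10, so the d-electron count is 10 − 2 = 8. A 4d d⁸ ion has a large crystal-field splitting; square planar leaves the high-energy d_{x²−y²} orbital empty and maximises CFSE. → square planar.
For [Zn(H2O)4]^2+: Ligand charges: water is neutral. With an overall charge of +2 the zinc centre must be in the +2 oxidation state. Group 12 minus oxidation state 2 gives a d¹⁰ configuration. A d¹⁰ ion has no crystal-field stabilisation preference between square planar and tetrahedral, so four ligands adopt the sterically favoured tetrahedral geometry. → tetrahedral.

[Pd(py)4]^2+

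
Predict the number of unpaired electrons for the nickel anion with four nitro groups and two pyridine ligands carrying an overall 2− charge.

2

Each nitro (N-bound nitrite) is −1; pyridine is neutral; balancing the −2 overall charge requires Ni(II).
Nickel is a group-10 element; Ni(II) is therefore d⁸.
In an octahedral field the d⁸ configuration is t₂g⁶e_g² (only one arrangement possible), giving 2 unpaired electrons.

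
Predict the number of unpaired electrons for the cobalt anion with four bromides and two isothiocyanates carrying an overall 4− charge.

3

Each bromide is −1; each isothiocyanate is −1; balancing the −4 overall charge requires Co(II).
Group 9 minus oxidation state 2 gives a d⁷ configuration.
The spin state decides the count: Bromide and isothiocyanate are weak-field ligands for a first-row metal, so the complex is high-spin.
An octahedral high-spin d⁷ ion is t₂g⁵e_g², giving 3 unpaired electrons.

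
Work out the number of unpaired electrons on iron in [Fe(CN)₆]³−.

1 unpaired electron

Summing ligand charges against the −3 overall charge gives an oxidation state of +3 for iron.
Group 8 minus oxidation state 3 gives a d⁵ configuration.
The spin state decides the count: Cyanide is a strong-field ligand (high in the spectrochemical series) for a first-row metal, so the complex is low-spin.
An octahedral low-spin d⁵ ion is t₂g⁵e_g⁰, giving 1 unpaired electron.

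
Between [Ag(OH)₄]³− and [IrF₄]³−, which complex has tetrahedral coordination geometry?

[Ag(OH)₄]³−

For [Ag(OH)₄]³−: Each hydroxide is −1; balancing the −3 overall charge requires Ag(I). Ag sits in group 11, so the d-electron count is 11 − 1 = 10. A d¹⁰ ion has no crystal-field stabilisation preference between square planar and tetrahedral, so four ligands adopt the sterically favoured tetrahedral geometry. → tetrahedral.
For [IrF₄]³−: Summing ligand charges against the −3 overall charge gives an oxidation state of +1 for iridium. Iridium is a group-9 element; Ir(I) is therefore d⁸. A 5d d⁸ ion has a large crystal-field splitting; square planar leaves the high-energy d_{x²−y²} orbital empty and maximises CFSE. → square planar.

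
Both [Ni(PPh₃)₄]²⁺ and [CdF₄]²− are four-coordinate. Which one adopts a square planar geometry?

For [Ni(PPh₃)₄]²⁺: Summing ligand charges against the +2 overall charge gives an oxidation state of +2 for nickel. Group 10 minus oxidation state 2 gives a d⁸ configuration. Triphenylphosphine is a strong-field ligand (high in the spectrochemical series). A 3d d⁸ ion with strong-field ligands gains enough CFSE to favour square planar over tetrahedral. → square planar.
For [CdF₄]²−: Summing ligand charges against the −2 overall charge gives an oxidation state of +2 for cadmium. Cadmium is a group-12 element; Cd(II) is therefore d¹⁰. A d¹⁰ ion has no crystal-field stabilisation preference between square planar and tetrahedral, so four ligands adopt the sterically favoured tetrahedral geometry. → tetrahedral.

[Ni(PPh₃)₄]²⁺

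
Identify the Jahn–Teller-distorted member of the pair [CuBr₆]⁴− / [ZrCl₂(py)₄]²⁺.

[CuBr₆]⁴−

[CuBr₆]⁴−: Summing ligand charges against the −4 overall charge gives an oxidation state of +2 for copper. Group 11 minus oxidation state 2 gives a d⁹ configuration. The t₂g⁶e_g³ configuration has an unevenly filled e_g set; the Jahn–Teller theorem predicts a tetragonal distortion (typically axial elongation) to lift the degeneracy.
[ZrCl₂(py)₄]²⁺: Ligand charges: each chloride is −1; pyridine is neutral. With an overall charge of +2 the zirconium centre must be in the +4 oxidation state. Zr sits in group 4, so the d-electron count is 4 − 4 = 0. The d⁰ configuration leaves the e_g set evenly filled (or empty) — no strong Jahn–Teller driving force.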